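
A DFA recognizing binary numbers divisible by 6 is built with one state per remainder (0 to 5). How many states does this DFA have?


Divisibility by 6 is tracked via the remainder mod 6: 0, 1, ..., 5
The construction assigns one state to each remainder
Number of remainders = 6

6


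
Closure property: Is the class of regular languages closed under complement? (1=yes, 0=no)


Regular languages are closed under all standard operations:
- Union: Yes (product construction)
- Intersection: Yes (product construction)
- Complement: Yes (swap accept/reject)
- Concatenation: Yes (NFA construction)
Operation: complement -> Closed

1


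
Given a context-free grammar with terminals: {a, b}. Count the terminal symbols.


Terminal symbols: a, b
Counting each: a (#1), b (#2)
Total = 2

2


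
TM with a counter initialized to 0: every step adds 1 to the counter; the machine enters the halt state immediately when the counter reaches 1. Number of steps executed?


Counter starts at 0. Counting sequence:
  Step 1: counter = 1
Counter reached 1 -> halt
Total steps = 1

1


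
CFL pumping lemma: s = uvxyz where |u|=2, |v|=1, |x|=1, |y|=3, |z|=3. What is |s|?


|s| = |u| + |v| + |x| + |y| + |z|
= 2 + 1 + 1 + 3 + 3
= 3 + 1 + 6
= 4 + 6
= 10

10


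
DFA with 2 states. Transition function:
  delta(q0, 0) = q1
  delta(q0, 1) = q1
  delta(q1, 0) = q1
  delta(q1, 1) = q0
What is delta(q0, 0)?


Looking up transition function:
delta(q0, 0) in the table
Row: q0, Column: 0
Result: q1

q1


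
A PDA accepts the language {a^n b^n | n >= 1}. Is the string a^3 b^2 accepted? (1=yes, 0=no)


Language requires equal numbers of a's and b's
PDA pushes for each 'a', pops for each 'b'
Number of a's = 3
Number of b's = 2
3 != 2 -> Reject

0


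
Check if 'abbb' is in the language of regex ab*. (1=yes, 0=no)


Pattern: ab*
String: 'abbb'
Pattern requires: exactly one 'a' followed by zero or more 'b's
First char is 'a' -> OK
Rest 'bbb': all b's? Yes
Result: 1

1


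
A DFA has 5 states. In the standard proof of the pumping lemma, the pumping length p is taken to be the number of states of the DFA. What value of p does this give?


Pumping lemma for regular languages (standard proof):
Take p = |Q|, the number of DFA states.
Any string of length >= |Q| passes through |Q|+1 states while reading its first |Q| symbols,
so by pigeonhole some state repeats, giving the loop that can be pumped.
Here |Q| = 5
Therefore the proof uses p = 5

5


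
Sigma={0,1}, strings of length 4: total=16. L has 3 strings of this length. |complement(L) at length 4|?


Alphabet: {0,1}
String length: 4
Total strings of length 4 = 2^4 = 16
Strings in L = 3
Complement = total - |L|
= 16 - 3
= 13

13


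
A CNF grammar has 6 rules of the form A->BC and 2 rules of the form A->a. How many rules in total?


CNF allows two rule forms:
  A -> BC (binary): 6 rules
  A -> a (terminal): 2 rules
Total = 6 + 2 = 8

8


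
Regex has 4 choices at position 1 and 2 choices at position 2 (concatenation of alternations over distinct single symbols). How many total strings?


First group: 4 alternatives
Second group: 2 alternatives
Concatenation: each choice from group 1 pairs with each from group 2
Total = 4 x 2 = 8

8


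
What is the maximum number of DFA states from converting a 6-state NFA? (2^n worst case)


NFA has 6 states
Subset construction: each DFA state = subset of NFA states
Maximum subsets = 2^6
2^6 = 64

64


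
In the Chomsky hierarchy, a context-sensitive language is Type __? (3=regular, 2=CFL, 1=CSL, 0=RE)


Chomsky hierarchy levels:
  Type 3: Regular (DFA/NFA/regex)
  Type 2: Context-free (PDA)
  Type 1: Context-sensitive
  Type 0: Recursively enumerable (TM)
'context-sensitive' corresponds to Type 1

1


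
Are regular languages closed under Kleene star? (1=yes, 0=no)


Regular languages are closed under:
- Union (DFA product construction)
- Intersection (DFA product construction)
- Complement (swap accept/reject states)
- Concatenation (NFA construction)
- Kleene star (NFA construction)
Kleene star is in this list
Therefore: closed

1


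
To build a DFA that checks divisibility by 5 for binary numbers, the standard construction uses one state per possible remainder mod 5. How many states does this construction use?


Divisibility by 5 is tracked via the remainder mod 5: 0, 1, ..., 4
The construction assigns one state to each remainder
Number of remainders = 5

5


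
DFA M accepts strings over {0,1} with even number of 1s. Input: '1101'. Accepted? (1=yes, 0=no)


DFA has 2 states: q_even (start, accept=yes) and q_odd
Processing string '1101' character by character:
  Position 0: read '1', 1-count=1 -> q_odd
  Position 1: read '1', 1-count=2 -> q_even
  Position 2: read '0', 1-count=2 -> q_even (no change)
  Position 3: read '1', 1-count=3 -> q_odd
Final state: q_odd, total 1s = 3 (odd); the DFA requires an even count -> reject

0


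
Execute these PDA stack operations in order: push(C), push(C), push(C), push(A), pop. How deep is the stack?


Tracing stack operations:
  push(C) -> stack = [C], depth=1
  push(C) -> stack = [C,C], depth=2
  push(C) -> stack = [C,C,C], depth=3
  push(A) -> stack = [C,C,C,A], depth=4
  pop -> removed A, stack = [C,C,C], depth=3
Final depth = 3

3


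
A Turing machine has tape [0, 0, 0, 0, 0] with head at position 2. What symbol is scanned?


Tape: [0, 0, 0, 0, 0]
Positions: 0 1 2 3 4
Values:    0 0 0 0 0
Head at position 2
tape[2] = 0

0


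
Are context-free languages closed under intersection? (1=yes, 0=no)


CFL closure properties:
  Closed under: union, concatenation, Kleene star
  NOT closed under: intersection, complement
Operation 'intersection' is in not-closed list -> No (not closed)

0


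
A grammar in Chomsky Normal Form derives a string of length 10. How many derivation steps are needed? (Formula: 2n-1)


Chomsky Normal Form derivation:
String length n = 10
Each step either:
  - Splits a nonterminal into two (n-1 such steps)
  - Converts a nonterminal to terminal (n such steps)
Total = (n-1) + n = 2n - 1
= 2(10) - 1
= 20 - 1
= 19

19


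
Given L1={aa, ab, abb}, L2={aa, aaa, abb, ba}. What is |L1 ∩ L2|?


L1 = {aa, ab, abb}
L2 = {aa, aaa, abb, ba}
Checking each string in L1 against L2:
  'aa': in L2? Yes
  'ab': in L2? No
  'abb': in L2? Yes
Intersection = {aa, abb}
|L1 ∩ L2| = 2

2


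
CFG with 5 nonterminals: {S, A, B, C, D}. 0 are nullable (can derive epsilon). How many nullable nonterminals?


Nonterminals: {S, A, B, C, D}
A nonterminal is nullable if it can derive epsilon
Counting nullable nonterminals: 0
Total nullable = 0

0


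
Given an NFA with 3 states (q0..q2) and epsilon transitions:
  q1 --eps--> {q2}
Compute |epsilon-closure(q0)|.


Starting from q0
Initialize closure = {q0}
q0 has no outgoing epsilon transitions -> nothing to add
Final closure: {q0}
Size = 1

1


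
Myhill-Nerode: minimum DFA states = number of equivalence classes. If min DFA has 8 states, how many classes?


Myhill-Nerode theorem:
Number of equivalence classes = number of states in minimal DFA
Minimal DFA states = 8
Therefore equivalence classes = 8

8


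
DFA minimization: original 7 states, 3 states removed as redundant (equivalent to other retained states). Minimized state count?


Original DFA: 7 states
Redundant states removed: 3
Minimized states = original - removed
= 7 - 3
= 4

4


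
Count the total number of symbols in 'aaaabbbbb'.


String: 'aaaabbbbb'
Counting characters:
  'a' appears 4 time(s)
  'b' appears 5 time(s)
Total length = 4 + 5 = 9

9


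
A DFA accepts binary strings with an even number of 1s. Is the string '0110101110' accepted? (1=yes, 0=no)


DFA has 2 states: q_even (start, accept=yes) and q_odd
Processing string '0110101110' character by character:
  Position 0: read '0', 1-count=0 -> q_even (no change)
  Position 1: read '1', 1-count=1 -> q_odd
  Position 2: read '1', 1-count=2 -> q_even
  Position 3: read '0', 1-count=2 -> q_even (no change)
  Position 4: read '1', 1-count=3 -> q_odd
  Position 5: read '0', 1-count=3 -> q_odd (no change)
  Position 6: read '1', 1-count=4 -> q_even
  Position 7: read '1', 1-count=5 -> q_odd
  Position 8: read '1', 1-count=6 -> q_even
  Position 9: read '0', 1-count=6 -> q_even (no change)
Final state: q_even, total 1s = 6 (even); the DFA requires an even count -> accept

1


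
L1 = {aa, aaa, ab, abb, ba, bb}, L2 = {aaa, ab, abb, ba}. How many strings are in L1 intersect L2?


L1 = {aa, aaa, ab, abb, ba, bb}
L2 = {aaa, ab, abb, ba}
Checking each string in L1 against L2:
  'aa': in L2? No
  'aaa': in L2? Yes
  'ab': in L2? Yes
  'abb': in L2? Yes
  'ba': in L2? Yes
  'bb': in L2? No
Intersection = {aaa, ab, abb, ba}
|L1 ∩ L2| = 4

4


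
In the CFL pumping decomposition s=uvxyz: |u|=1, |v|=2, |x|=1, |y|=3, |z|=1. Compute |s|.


|s| = |u| + |v| + |x| + |y| + |z|
= 1 + 2 + 1 + 3 + 1
= 3 + 1 + 4
= 4 + 4
= 8

8


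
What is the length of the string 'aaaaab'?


String: 'aaaaab'
Counting characters:
  'a' appears 5 time(s)
  'b' appears 1 time(s)
Total length = 5 + 1 = 6

6


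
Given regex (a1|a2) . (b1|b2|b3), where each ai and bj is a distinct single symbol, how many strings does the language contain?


First group: 2 alternatives
Second group: 3 alternatives
Concatenation: each choice from group 1 pairs with each from group 2
Total = 2 x 3 = 6

6


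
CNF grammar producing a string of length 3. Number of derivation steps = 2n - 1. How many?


Chomsky Normal Form derivation:
String length n = 3
Each step either:
  - Splits a nonterminal into two (n-1 such steps)
  - Converts a nonterminal to terminal (n such steps)
Total = (n-1) + n = 2n - 1
= 2(3) - 1
= 6 - 1
= 5

5


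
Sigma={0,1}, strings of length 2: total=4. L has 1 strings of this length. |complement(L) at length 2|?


Alphabet: {0,1}
String length: 2
Total strings of length 2 = 2^2 = 4
Strings in L = 1
Complement = total - |L|
= 4 - 1
= 3

3


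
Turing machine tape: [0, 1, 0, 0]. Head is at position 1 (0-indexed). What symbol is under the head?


Tape: [0, 1, 0, 0]
Positions: 0 1 2 3
Values:    0 1 0 0
Head at position 1
tape[1] = 1

1


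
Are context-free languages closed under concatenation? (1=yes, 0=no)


CFL closure properties:
  Closed under: union, concatenation, Kleene star
  NOT closed under: intersection, complement
Operation 'concatenation' is in closed list -> Yes (closed)

1


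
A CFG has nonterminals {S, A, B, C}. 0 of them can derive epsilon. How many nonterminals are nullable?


Nonterminals: {S, A, B, C}
A nonterminal is nullable if it can derive epsilon
Counting nullable nonterminals: 0
Total nullable = 0

0


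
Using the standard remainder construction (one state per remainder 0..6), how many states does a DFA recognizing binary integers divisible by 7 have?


Divisibility by 7 is tracked via the remainder mod 7: 0, 1, ..., 6
The construction assigns one state to each remainder
Number of remainders = 7

7


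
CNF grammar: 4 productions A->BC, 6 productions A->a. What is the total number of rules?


CNF allows two rule forms:
  A -> BC (binary): 4 rules
  A -> a (terminal): 6 rules
Total = 4 + 6 = 10

10


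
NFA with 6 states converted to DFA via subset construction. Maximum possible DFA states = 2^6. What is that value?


NFA has 6 states
Subset construction: each DFA state = subset of NFA states
Maximum subsets = 2^6
2^6 = 64

64


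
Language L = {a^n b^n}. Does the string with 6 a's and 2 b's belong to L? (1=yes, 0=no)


Language requires equal numbers of a's and b's
PDA pushes for each 'a', pops for each 'b'
Number of a's = 6
Number of b's = 2
6 != 2 -> Reject

0


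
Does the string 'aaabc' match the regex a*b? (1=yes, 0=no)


Pattern: a*b
String: 'aaabc'
Pattern requires: zero or more 'a's followed by exactly one 'b'
Found 3 leading 'a's
Remaining: 'bc'
Remaining is not 'b' -> no match
Result: 0

0


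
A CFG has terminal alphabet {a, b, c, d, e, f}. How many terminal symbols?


Terminal symbols: a, b, c, d, e, f
Counting each: a (#1), b (#2), c (#3), d (#4), e (#5), f (#6)
Total = 6

6


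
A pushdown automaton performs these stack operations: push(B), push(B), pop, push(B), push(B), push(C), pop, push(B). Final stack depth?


Tracing stack operations:
  push(B) -> stack = [B], depth=1
  push(B) -> stack = [B,B], depth=2
  pop -> removed B, stack = [B], depth=1
  push(B) -> stack = [B,B], depth=2
  push(B) -> stack = [B,B,B], depth=3
  push(C) -> stack = [B,B,B,C], depth=4
  pop -> removed C, stack = [B,B,B], depth=3
  push(B) -> stack = [B,B,B,B], depth=4
Final depth = 4

4


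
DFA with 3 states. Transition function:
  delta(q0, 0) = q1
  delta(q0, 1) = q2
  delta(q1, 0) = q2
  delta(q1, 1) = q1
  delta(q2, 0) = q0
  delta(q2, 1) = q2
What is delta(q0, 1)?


Looking up transition function:
delta(q0, 1) in the table
Row: q0, Column: 1
Result: q2

q2


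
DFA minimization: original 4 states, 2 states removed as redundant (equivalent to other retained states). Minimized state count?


Original DFA: 4 states
Redundant states removed: 2
Minimized states = original - removed
= 4 - 2
= 2

2


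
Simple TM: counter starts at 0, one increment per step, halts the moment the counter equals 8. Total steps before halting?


Counter starts at 0. Counting sequence:
  Step 1: counter = 1
  Step 2: counter = 2
  Step 3: counter = 3
  Step 4: counter = 4
  Step 5: counter = 5
  Step 6: counter = 6
  Step 7: counter = 7
  Step 8: counter = 8
Counter reached 8 -> halt
Total steps = 8

8


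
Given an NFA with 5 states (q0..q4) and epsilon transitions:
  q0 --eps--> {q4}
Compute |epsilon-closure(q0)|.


Starting from q0
Initialize closure = {q0}
Follow epsilon from q0 -> add q4
Final closure: {q0, q4}
Size = 2

2


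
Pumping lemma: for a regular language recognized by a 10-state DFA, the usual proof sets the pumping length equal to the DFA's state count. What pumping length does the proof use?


Pumping lemma for regular languages (standard proof):
Take p = |Q|, the number of DFA states.
Any string of length >= |Q| passes through |Q|+1 states while reading its first |Q| symbols,
so by pigeonhole some state repeats, giving the loop that can be pumped.
Here |Q| = 10
Therefore the proof uses p = 10

10


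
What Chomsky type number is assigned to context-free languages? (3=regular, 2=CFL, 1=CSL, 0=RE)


Chomsky hierarchy levels:
  Type 3: Regular (DFA/NFA/regex)
  Type 2: Context-free (PDA)
  Type 1: Context-sensitive
  Type 0: Recursively enumerable (TM)
'context-free' corresponds to Type 2

2


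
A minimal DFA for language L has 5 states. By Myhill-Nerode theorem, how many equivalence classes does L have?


Myhill-Nerode theorem:
Number of equivalence classes = number of states in minimal DFA
Minimal DFA states = 5
Therefore equivalence classes = 5

5


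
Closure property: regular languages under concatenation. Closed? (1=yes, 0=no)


Regular languages are closed under:
- Union (DFA product construction)
- Intersection (DFA product construction)
- Complement (swap accept/reject states)
- Concatenation (NFA construction)
- Kleene star (NFA construction)
concatenation is in this list
Therefore: closed

1


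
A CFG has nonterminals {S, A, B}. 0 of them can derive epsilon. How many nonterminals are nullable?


Nonterminals: {S, A, B}
A nonterminal is nullable if it can derive epsilon
Counting nullable nonterminals: 0
Total nullable = 0

0


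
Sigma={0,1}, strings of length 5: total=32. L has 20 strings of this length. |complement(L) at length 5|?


Alphabet: {0,1}
String length: 5
Total strings of length 5 = 2^5 = 32
Strings in L = 20
Complement = total - |L|
= 32 - 20
= 12

12


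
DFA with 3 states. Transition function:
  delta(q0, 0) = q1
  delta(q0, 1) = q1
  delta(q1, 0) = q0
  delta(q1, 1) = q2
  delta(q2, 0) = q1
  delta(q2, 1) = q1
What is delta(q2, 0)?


Looking up transition function:
delta(q2, 0) in the table
Row: q2, Column: 0
Result: q1

q1


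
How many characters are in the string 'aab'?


String: 'aab'
Counting characters:
  'a' appears 2 time(s)
  'b' appears 1 time(s)
Total length = 2 + 1 = 3

3


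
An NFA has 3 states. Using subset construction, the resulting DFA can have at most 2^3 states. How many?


NFA has 3 states
Subset construction: each DFA state = subset of NFA states
Maximum subsets = 2^3
2^3 = 8

8


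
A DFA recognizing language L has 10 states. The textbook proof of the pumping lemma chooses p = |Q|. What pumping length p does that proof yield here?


Pumping lemma for regular languages (standard proof):
Take p = |Q|, the number of DFA states.
Any string of length >= |Q| passes through |Q|+1 states while reading its first |Q| symbols,
so by pigeonhole some state repeats, giving the loop that can be pumped.
Here |Q| = 10
Therefore the proof uses p = 10

10


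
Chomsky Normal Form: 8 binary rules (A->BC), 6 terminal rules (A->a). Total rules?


CNF allows two rule forms:
  A -> BC (binary): 8 rules
  A -> a (terminal): 6 rules
Total = 8 + 6 = 14

14


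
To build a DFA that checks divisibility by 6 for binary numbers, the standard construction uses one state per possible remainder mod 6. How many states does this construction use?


Divisibility by 6 is tracked via the remainder mod 6: 0, 1, ..., 5
The construction assigns one state to each remainder
Number of remainders = 6

6


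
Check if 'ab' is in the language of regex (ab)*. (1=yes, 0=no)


Pattern: (ab)*
String: 'ab'
Pattern requires: zero or more repetitions of 'ab'
Pairs: ['ab']
All pairs are 'ab'? Yes
Result: 1

1


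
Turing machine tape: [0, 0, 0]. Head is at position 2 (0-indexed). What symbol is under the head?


Tape: [0, 0, 0]
Positions: 0 1 2
Values:    0 0 0
Head at position 2
tape[2] = 0

0


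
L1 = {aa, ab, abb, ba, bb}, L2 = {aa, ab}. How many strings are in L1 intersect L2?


L1 = {aa, ab, abb, ba, bb}
L2 = {aa, ab}
Checking each string in L1 against L2:
  'aa': in L2? Yes
  'ab': in L2? Yes
  'abb': in L2? No
  'ba': in L2? No
  'bb': in L2? No
Intersection = {aa, ab}
|L1 ∩ L2| = 2

2


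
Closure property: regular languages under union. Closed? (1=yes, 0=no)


Regular languages are closed under:
- Union (DFA product construction)
- Intersection (DFA product construction)
- Complement (swap accept/reject states)
- Concatenation (NFA construction)
- Kleene star (NFA construction)
union is in this list
Therefore: closed

1


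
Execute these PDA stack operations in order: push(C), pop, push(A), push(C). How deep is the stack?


Tracing stack operations:
  push(C) -> stack = [C], depth=1
  pop -> removed C, stack = [], depth=0
  push(A) -> stack = [A], depth=1
  push(C) -> stack = [A,C], depth=2
Final depth = 2

2


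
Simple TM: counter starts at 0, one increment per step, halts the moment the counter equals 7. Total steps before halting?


Counter starts at 0. Counting sequence:
  Step 1: counter = 1
  Step 2: counter = 2
  Step 3: counter = 3
  Step 4: counter = 4
  Step 5: counter = 5
  Step 6: counter = 6
  Step 7: counter = 7
Counter reached 7 -> halt
Total steps = 7

7


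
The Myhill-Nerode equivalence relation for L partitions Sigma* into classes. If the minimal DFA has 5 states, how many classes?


Myhill-Nerode theorem:
Number of equivalence classes = number of states in minimal DFA
Minimal DFA states = 5
Therefore equivalence classes = 5

5


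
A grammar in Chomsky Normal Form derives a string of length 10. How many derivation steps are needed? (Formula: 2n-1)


Chomsky Normal Form derivation:
String length n = 10
Each step either:
  - Splits a nonterminal into two (n-1 such steps)
  - Converts a nonterminal to terminal (n such steps)
Total = (n-1) + n = 2n - 1
= 2(10) - 1
= 20 - 1
= 19

19


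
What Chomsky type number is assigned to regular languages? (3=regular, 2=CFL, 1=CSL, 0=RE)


Chomsky hierarchy levels:
  Type 3: Regular (DFA/NFA/regex)
  Type 2: Context-free (PDA)
  Type 1: Context-sensitive
  Type 0: Recursively enumerable (TM)
'regular' corresponds to Type 3

3


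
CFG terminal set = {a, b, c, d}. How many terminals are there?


Terminal symbols: a, b, c, d
Counting each: a (#1), b (#2), c (#3), d (#4)
Total = 4

4


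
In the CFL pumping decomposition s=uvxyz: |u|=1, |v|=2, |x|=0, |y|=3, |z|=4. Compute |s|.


|s| = |u| + |v| + |x| + |y| + |z|
= 1 + 2 + 0 + 3 + 4
= 3 + 0 + 7
= 3 + 7
= 10

10


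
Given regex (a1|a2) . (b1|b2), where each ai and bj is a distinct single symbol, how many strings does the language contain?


First group: 2 alternatives
Second group: 2 alternatives
Concatenation: each choice from group 1 pairs with each from group 2
Total = 2 x 2 = 4

4


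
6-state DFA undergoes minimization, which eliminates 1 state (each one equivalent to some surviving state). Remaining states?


Original DFA: 6 states
Redundant states removed: 1
Minimized states = original - removed
= 6 - 1
= 5

5


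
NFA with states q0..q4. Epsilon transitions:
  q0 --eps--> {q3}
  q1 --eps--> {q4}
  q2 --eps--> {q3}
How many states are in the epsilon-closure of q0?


Starting from q0
Initialize closure = {q0}
Follow epsilon from q0 -> add q3
Final closure: {q0, q3}
Size = 2

2


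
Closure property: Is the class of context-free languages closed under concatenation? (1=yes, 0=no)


CFL closure properties:
  Closed under: union, concatenation, Kleene star
  NOT closed under: intersection, complement
Operation 'concatenation' is in closed list -> Yes (closed)

1


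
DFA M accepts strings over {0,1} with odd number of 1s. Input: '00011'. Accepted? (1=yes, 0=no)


DFA has 2 states: q_even (start, accept=no) and q_odd
Processing string '00011' character by character:
  Position 0: read '0', 1-count=0 -> q_even (no change)
  Position 1: read '0', 1-count=0 -> q_even (no change)
  Position 2: read '0', 1-count=0 -> q_even (no change)
  Position 3: read '1', 1-count=1 -> q_odd
  Position 4: read '1', 1-count=2 -> q_even
Final state: q_even, total 1s = 2 (even); the DFA requires an odd count -> reject

0


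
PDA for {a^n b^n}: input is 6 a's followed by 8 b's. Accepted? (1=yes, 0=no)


Language requires equal numbers of a's and b's
PDA pushes for each 'a', pops for each 'b'
Number of a's = 6
Number of b's = 8
6 != 8 -> Reject

0


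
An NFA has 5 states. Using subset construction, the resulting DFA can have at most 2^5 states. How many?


NFA has 5 states
Subset construction: each DFA state = subset of NFA states
Maximum subsets = 2^5
2^5 = 32

32


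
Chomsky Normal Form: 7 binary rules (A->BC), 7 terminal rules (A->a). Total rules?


CNF allows two rule forms:
  A -> BC (binary): 7 rules
  A -> a (terminal): 7 rules
Total = 7 + 7 = 14

14


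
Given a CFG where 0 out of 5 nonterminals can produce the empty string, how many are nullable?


Nonterminals: {S, A, B, C, D}
A nonterminal is nullable if it can derive epsilon
Counting nullable nonterminals: 0
Total nullable = 0

0


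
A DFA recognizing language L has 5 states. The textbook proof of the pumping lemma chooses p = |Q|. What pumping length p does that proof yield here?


Pumping lemma for regular languages (standard proof):
Take p = |Q|, the number of DFA states.
Any string of length >= |Q| passes through |Q|+1 states while reading its first |Q| symbols,
so by pigeonhole some state repeats, giving the loop that can be pumped.
Here |Q| = 5
Therefore the proof uses p = 5

5


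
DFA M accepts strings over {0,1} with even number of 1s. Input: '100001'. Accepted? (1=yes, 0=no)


DFA has 2 states: q_even (start, accept=yes) and q_odd
Processing string '100001' character by character:
  Position 0: read '1', 1-count=1 -> q_odd
  Position 1: read '0', 1-count=1 -> q_odd (no change)
  Position 2: read '0', 1-count=1 -> q_odd (no change)
  Position 3: read '0', 1-count=1 -> q_odd (no change)
  Position 4: read '0', 1-count=1 -> q_odd (no change)
  Position 5: read '1', 1-count=2 -> q_even
Final state: q_even, total 1s = 2 (even); the DFA requires an even count -> accept

1


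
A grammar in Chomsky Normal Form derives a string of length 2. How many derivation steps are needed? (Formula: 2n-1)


Chomsky Normal Form derivation:
String length n = 2
Each step either:
  - Splits a nonterminal into two (n-1 such steps)
  - Converts a nonterminal to terminal (n such steps)
Total = (n-1) + n = 2n - 1
= 2(2) - 1
= 4 - 1
= 3

3


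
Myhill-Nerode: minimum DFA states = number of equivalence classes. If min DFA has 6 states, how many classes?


Myhill-Nerode theorem:
Number of equivalence classes = number of states in minimal DFA
Minimal DFA states = 6
Therefore equivalence classes = 6

6


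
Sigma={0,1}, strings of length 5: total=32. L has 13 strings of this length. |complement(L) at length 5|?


Alphabet: {0,1}
String length: 5
Total strings of length 5 = 2^5 = 32
Strings in L = 13
Complement = total - |L|
= 32 - 13
= 19

19


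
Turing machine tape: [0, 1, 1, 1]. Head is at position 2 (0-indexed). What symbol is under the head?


Tape: [0, 1, 1, 1]
Positions: 0 1 2 3
Values:    0 1 1 1
Head at position 2
tape[2] = 1

1


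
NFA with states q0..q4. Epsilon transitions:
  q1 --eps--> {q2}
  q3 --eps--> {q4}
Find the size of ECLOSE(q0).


Starting from q0
Initialize closure = {q0}
q0 has no outgoing epsilon transitions -> nothing to add
Final closure: {q0}
Size = 1

1


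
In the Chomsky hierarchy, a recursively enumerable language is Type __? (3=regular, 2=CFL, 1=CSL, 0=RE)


Chomsky hierarchy levels:
  Type 3: Regular (DFA/NFA/regex)
  Type 2: Context-free (PDA)
  Type 1: Context-sensitive
  Type 0: Recursively enumerable (TM)
'recursively enumerable' corresponds to Type 0

0


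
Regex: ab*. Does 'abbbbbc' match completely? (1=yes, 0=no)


Pattern: ab*
String: 'abbbbbc'
Pattern requires: exactly one 'a' followed by zero or more 'b's
First char is 'a' -> OK
Rest 'bbbbbc': all b's? No
Result: 0

0


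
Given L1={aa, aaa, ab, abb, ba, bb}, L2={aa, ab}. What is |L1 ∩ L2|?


L1 = {aa, aaa, ab, abb, ba, bb}
L2 = {aa, ab}
Checking each string in L1 against L2:
  'aa': in L2? Yes
  'aaa': in L2? No
  'ab': in L2? Yes
  'abb': in L2? No
  'ba': in L2? No
  'bb': in L2? No
Intersection = {aa, ab}
|L1 ∩ L2| = 2

2


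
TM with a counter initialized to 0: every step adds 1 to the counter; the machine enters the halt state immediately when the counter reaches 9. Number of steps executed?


Counter starts at 0. Counting sequence:
  Step 1: counter = 1
  Step 2: counter = 2
  Step 3: counter = 3
  Step 4: counter = 4
  Step 5: counter = 5
  Step 6: counter = 6
  ...
  Step 9: counter = 9
Counter reached 9 -> halt
Total steps = 9

9


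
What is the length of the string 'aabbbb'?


String: 'aabbbb'
Counting characters:
  'a' appears 2 time(s)
  'b' appears 4 time(s)
Total length = 2 + 4 = 6

6


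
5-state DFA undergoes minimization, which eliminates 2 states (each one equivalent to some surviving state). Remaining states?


Original DFA: 5 states
Redundant states removed: 2
Minimized states = original - removed
= 5 - 2
= 3

3


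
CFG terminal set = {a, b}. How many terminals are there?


Terminal symbols: a, b
Counting each: a (#1), b (#2)
Total = 2

2


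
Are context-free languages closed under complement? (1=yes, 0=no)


CFL closure properties:
  Closed under: union, concatenation, Kleene star
  NOT closed under: intersection, complement
Operation 'complement' is in not-closed list -> No (not closed)

0


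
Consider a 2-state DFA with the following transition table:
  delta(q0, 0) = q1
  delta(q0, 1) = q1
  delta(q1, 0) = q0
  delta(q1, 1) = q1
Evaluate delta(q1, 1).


Looking up transition function:
delta(q1, 1) in the table
Row: q1, Column: 1
Result: q1

q1


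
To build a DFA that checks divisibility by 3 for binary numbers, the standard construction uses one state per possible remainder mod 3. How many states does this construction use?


Divisibility by 3 is tracked via the remainder mod 3: 0, 1, ..., 2
The construction assigns one state to each remainder
Number of remainders = 3

3


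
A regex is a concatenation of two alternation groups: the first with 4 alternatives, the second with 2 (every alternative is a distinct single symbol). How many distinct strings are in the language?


First group: 4 alternatives
Second group: 2 alternatives
Concatenation: each choice from group 1 pairs with each from group 2
Total = 4 x 2 = 8

8


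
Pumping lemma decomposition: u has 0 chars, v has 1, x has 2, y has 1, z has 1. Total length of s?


|s| = |u| + |v| + |x| + |y| + |z|
= 0 + 1 + 2 + 1 + 1
= 1 + 2 + 2
= 3 + 2
= 5

5


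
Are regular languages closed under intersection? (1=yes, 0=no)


Regular languages are closed under:
- Union (DFA product construction)
- Intersection (DFA product construction)
- Complement (swap accept/reject states)
- Concatenation (NFA construction)
- Kleene star (NFA construction)
intersection is in this list
Therefore: closed

1


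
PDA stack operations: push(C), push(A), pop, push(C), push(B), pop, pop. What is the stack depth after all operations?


Tracing stack operations:
  push(C) -> stack = [C], depth=1
  push(A) -> stack = [C,A], depth=2
  pop -> removed A, stack = [C], depth=1
  push(C) -> stack = [C,C], depth=2
  push(B) -> stack = [C,C,B], depth=3
  pop -> removed B, stack = [C,C], depth=2
  pop -> removed C, stack = [C], depth=1
Final depth = 1

1


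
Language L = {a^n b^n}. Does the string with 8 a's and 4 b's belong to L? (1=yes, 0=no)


Language requires equal numbers of a's and b's
PDA pushes for each 'a', pops for each 'b'
Number of a's = 8
Number of b's = 4
8 != 4 -> Reject

0


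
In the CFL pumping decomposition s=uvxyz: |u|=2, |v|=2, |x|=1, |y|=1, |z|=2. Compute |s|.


|s| = |u| + |v| + |x| + |y| + |z|
= 2 + 2 + 1 + 1 + 2
= 4 + 1 + 3
= 5 + 3
= 8

8


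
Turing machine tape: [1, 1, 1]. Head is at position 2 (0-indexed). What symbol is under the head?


Tape: [1, 1, 1]
Positions: 0 1 2
Values:    1 1 1
Head at position 2
tape[2] = 1

1


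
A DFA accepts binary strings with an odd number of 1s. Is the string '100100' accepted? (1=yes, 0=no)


DFA has 2 states: q_even (start, accept=no) and q_odd
Processing string '100100' character by character:
  Position 0: read '1', 1-count=1 -> q_odd
  Position 1: read '0', 1-count=1 -> q_odd (no change)
  Position 2: read '0', 1-count=1 -> q_odd (no change)
  Position 3: read '1', 1-count=2 -> q_even
  Position 4: read '0', 1-count=2 -> q_even (no change)
  Position 5: read '0', 1-count=2 -> q_even (no change)
Final state: q_even, total 1s = 2 (even); the DFA requires an odd count -> reject

0


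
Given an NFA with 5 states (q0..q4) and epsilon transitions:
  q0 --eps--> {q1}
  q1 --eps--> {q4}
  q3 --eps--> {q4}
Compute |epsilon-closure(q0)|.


Starting from q0
Initialize closure = {q0}
Follow epsilon from q0 -> add q1
Follow epsilon from q1 -> add q4
Final closure: {q0, q1, q4}
Size = 3

3


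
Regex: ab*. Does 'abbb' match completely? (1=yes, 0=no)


Pattern: ab*
String: 'abbb'
Pattern requires: exactly one 'a' followed by zero or more 'b's
First char is 'a' -> OK
Rest 'bbb': all b's? Yes
Result: 1

1


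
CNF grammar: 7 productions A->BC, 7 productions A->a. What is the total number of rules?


CNF allows two rule forms:
  A -> BC (binary): 7 rules
  A -> a (terminal): 7 rules
Total = 7 + 7 = 14

14


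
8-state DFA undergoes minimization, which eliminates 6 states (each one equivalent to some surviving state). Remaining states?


Original DFA: 8 states
Redundant states removed: 6
Minimized states = original - removed
= 8 - 6
= 2

2


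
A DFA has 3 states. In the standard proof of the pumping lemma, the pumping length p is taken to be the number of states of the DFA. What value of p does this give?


Pumping lemma for regular languages (standard proof):
Take p = |Q|, the number of DFA states.
Any string of length >= |Q| passes through |Q|+1 states while reading its first |Q| symbols,
so by pigeonhole some state repeats, giving the loop that can be pumped.
Here |Q| = 3
Therefore the proof uses p = 3

3


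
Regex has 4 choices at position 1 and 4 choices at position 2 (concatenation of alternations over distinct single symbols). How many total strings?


First group: 4 alternatives
Second group: 4 alternatives
Concatenation: each choice from group 1 pairs with each from group 2
Total = 4 x 4 = 16

16


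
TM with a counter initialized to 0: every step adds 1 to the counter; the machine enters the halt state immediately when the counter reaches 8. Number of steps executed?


Counter starts at 0. Counting sequence:
  Step 1: counter = 1
  Step 2: counter = 2
  Step 3: counter = 3
  Step 4: counter = 4
  Step 5: counter = 5
  Step 6: counter = 6
  Step 7: counter = 7
  Step 8: counter = 8
Counter reached 8 -> halt
Total steps = 8

8


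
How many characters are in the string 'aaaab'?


String: 'aaaab'
Counting characters:
  'a' appears 4 time(s)
  'b' appears 1 time(s)
Total length = 4 + 1 = 5

5


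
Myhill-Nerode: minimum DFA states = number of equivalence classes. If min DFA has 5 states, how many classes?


Myhill-Nerode theorem:
Number of equivalence classes = number of states in minimal DFA
Minimal DFA states = 5
Therefore equivalence classes = 5

5


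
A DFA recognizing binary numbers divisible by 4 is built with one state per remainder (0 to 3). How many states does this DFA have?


Divisibility by 4 is tracked via the remainder mod 4: 0, 1, ..., 3
The construction assigns one state to each remainder
Number of remainders = 4

4


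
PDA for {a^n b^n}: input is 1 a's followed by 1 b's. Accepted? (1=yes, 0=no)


Language requires equal numbers of a's and b's
PDA pushes for each 'a', pops for each 'b'
Number of a's = 1
Number of b's = 1
1 == 1 -> Accept

1


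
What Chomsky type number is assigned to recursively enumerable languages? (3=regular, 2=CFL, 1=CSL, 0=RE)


Chomsky hierarchy levels:
  Type 3: Regular (DFA/NFA/regex)
  Type 2: Context-free (PDA)
  Type 1: Context-sensitive
  Type 0: Recursively enumerable (TM)
'recursively enumerable' corresponds to Type 0

0


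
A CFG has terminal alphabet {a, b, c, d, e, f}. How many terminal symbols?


Terminal symbols: a, b, c, d, e, f
Counting each: a (#1), b (#2), c (#3), d (#4), e (#5), f (#6)
Total = 6

6


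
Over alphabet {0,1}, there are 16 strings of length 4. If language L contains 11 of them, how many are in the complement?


Alphabet: {0,1}
String length: 4
Total strings of length 4 = 2^4 = 16
Strings in L = 11
Complement = total - |L|
= 16 - 11
= 5

5


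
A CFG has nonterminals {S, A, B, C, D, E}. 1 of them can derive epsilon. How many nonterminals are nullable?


Nonterminals: {S, A, B, C, D, E}
A nonterminal is nullable if it can derive epsilon
Counting nullable nonterminals: 1
Total nullable = 1

1


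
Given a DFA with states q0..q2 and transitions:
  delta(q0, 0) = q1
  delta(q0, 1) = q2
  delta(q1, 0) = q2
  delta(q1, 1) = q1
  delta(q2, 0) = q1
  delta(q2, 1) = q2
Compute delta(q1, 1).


Looking up transition function:
delta(q1, 1) in the table
Row: q1, Column: 1
Result: q1

q1


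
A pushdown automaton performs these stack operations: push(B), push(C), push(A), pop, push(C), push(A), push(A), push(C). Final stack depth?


Tracing stack operations:
  push(B) -> stack = [B], depth=1
  push(C) -> stack = [B,C], depth=2
  push(A) -> stack = [B,C,A], depth=3
  pop -> removed A, stack = [B,C], depth=2
  push(C) -> stack = [B,C,C], depth=3
  push(A) -> stack = [B,C,C,A], depth=4
  push(A) -> stack = [B,C,C,A,A], depth=5
  push(C) -> stack = [B,C,C,A,A,C], depth=6
Final depth = 6

6


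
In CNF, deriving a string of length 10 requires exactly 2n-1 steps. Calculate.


Chomsky Normal Form derivation:
String length n = 10
Each step either:
  - Splits a nonterminal into two (n-1 such steps)
  - Converts a nonterminal to terminal (n such steps)
Total = (n-1) + n = 2n - 1
= 2(10) - 1
= 20 - 1
= 19

19


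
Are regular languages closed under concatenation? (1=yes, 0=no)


Regular languages are closed under all standard operations:
- Union: Yes (product construction)
- Intersection: Yes (product construction)
- Complement: Yes (swap accept/reject)
- Concatenation: Yes (NFA construction)
Operation: concatenation -> Closed

1


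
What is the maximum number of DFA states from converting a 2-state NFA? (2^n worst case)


NFA has 2 states
Subset construction: each DFA state = subset of NFA states
Maximum subsets = 2^2
2^2 = 4

4


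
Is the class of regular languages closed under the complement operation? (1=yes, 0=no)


Regular languages are closed under:
- Union (DFA product construction)
- Intersection (DFA product construction)
- Complement (swap accept/reject states)
- Concatenation (NFA construction)
- Kleene star (NFA construction)
complement is in this list
Therefore: closed

1


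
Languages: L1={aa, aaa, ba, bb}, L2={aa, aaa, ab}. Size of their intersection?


L1 = {aa, aaa, ba, bb}
L2 = {aa, aaa, ab}
Checking each string in L1 against L2:
  'aa': in L2? Yes
  'aaa': in L2? Yes
  'ba': in L2? No
  'bb': in L2? No
Intersection = {aa, aaa}
|L1 ∩ L2| = 2

2


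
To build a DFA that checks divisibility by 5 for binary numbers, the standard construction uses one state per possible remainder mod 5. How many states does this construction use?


Divisibility by 5 is tracked via the remainder mod 5: 0, 1, ..., 4
The construction assigns one state to each remainder
Number of remainders = 5

5


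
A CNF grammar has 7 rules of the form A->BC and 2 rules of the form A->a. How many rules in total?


CNF allows two rule forms:
  A -> BC (binary): 7 rules
  A -> a (terminal): 2 rules
Total = 7 + 2 = 9

9


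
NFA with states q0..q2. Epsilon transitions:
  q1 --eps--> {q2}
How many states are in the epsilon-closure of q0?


Starting from q0
Initialize closure = {q0}
q0 has no outgoing epsilon transitions -> nothing to add
Final closure: {q0}
Size = 1

1


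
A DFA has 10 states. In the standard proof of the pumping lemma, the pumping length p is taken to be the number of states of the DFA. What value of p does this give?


Pumping lemma for regular languages (standard proof):
Take p = |Q|, the number of DFA states.
Any string of length >= |Q| passes through |Q|+1 states while reading its first |Q| symbols,
so by pigeonhole some state repeats, giving the loop that can be pumped.
Here |Q| = 10
Therefore the proof uses p = 10

10


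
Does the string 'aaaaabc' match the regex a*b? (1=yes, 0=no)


Pattern: a*b
String: 'aaaaabc'
Pattern requires: zero or more 'a's followed by exactly one 'b'
Found 5 leading 'a's
Remaining: 'bc'
Remaining is not 'b' -> no match
Result: 0

0


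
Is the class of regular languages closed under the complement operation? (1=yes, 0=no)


Regular languages are closed under:
- Union (DFA product construction)
- Intersection (DFA product construction)
- Complement (swap accept/reject states)
- Concatenation (NFA construction)
- Kleene star (NFA construction)
complement is in this list
Therefore: closed

1


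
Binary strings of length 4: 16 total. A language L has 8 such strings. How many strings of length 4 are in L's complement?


Alphabet: {0,1}
String length: 4
Total strings of length 4 = 2^4 = 16
Strings in L = 8
Complement = total - |L|
= 16 - 8
= 8

8


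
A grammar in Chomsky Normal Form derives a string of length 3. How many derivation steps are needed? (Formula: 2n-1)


Chomsky Normal Form derivation:
String length n = 3
Each step either:
  - Splits a nonterminal into two (n-1 such steps)
  - Converts a nonterminal to terminal (n such steps)
Total = (n-1) + n = 2n - 1
= 2(3) - 1
= 6 - 1
= 5

5


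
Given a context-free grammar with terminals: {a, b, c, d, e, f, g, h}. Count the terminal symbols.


Terminal symbols: a, b, c, d, e, f, g, h
Counting each: a (#1), b (#2), c (#3), d (#4), e (#5), f (#6), g (#7), h (#8)
Total = 8

8
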